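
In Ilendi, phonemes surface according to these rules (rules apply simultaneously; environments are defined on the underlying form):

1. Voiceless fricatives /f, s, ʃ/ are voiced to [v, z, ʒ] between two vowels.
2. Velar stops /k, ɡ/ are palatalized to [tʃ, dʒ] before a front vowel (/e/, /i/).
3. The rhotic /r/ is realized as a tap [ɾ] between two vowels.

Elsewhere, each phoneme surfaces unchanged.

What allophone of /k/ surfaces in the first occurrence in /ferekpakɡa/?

[k]

/k/ (between /e/ and /p/) is in the target of rule 2 but the environment (before a front vowel) is not met → [k].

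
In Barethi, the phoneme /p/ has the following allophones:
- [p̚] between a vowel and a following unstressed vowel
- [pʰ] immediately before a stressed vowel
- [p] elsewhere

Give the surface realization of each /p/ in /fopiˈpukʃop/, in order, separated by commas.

[p̚], [pʰ], [p]

Occurrence 1 (position 3): between a vowel and a following unstressed vowel → [p̚].
Occurrence 2 (position 5): immediately before a stressed vowel → [pʰ].
Occurrence 3 (position 10): no conditioning environment matches → elsewhere allophone [p].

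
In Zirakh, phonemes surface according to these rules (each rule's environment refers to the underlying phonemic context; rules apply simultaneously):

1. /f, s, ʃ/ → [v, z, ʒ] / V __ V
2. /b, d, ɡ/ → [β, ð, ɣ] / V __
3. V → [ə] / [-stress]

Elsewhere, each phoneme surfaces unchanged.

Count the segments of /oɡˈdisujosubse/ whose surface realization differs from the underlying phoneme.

9

Segments that undergo a rule: /o/ → [ə] (rule 3); /ɡ/ → [ɣ] (rule 2); /s/ → [z] (rule 1); /u/ → [ə] (rule 3); /o/ → [ə] (rule 3); /s/ → [z] (rule 1); /u/ → [ə] (rule 3); /b/ → [β] (rule 2); /e/ → [ə] (rule 3).
All other segments surface unchanged.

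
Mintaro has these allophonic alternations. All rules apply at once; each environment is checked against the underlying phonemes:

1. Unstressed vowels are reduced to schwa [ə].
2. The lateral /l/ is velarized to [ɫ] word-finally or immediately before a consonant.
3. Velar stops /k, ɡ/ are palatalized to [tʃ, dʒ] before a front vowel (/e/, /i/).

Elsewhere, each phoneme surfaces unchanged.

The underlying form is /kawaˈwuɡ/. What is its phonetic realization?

/k/ — word-initial; rule 3 does not apply here → [k].
/a/ meets the environment for rule 1 (in an unstressed syllable) → [ə].
/a/ — between /w/ and /w/, in an unstressed syllable — surfaces as [ə] (rule 1).
/u/ (between /w/ and /ɡ/): rule 1 targets it, but not in an unstressed syllable → unchanged [u].
/ɡ/ — word-final; rule 3 does not apply here → [ɡ].

[kəwəˈwuɡ]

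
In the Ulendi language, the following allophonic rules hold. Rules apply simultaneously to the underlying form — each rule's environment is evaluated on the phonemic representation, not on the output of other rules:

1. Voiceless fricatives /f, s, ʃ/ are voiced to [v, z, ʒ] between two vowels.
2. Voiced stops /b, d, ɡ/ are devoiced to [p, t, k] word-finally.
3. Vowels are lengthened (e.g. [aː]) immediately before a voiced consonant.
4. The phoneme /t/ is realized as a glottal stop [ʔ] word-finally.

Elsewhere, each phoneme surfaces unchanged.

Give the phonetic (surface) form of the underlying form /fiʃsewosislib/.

/f/ (word-initial) fails the environment for rule 1, so it stays [f].
/i/ — between /f/ and /ʃ/; rule 3 does not apply here → [i].
/ʃ/ — between /i/ and /s/; rule 1 does not apply here → [ʃ].
/s/ — between /ʃ/ and /e/; rule 1 does not apply here → [s].
/e/ — between /s/ and /w/, before a voiced consonant — surfaces as [eː] (rule 3).
/w/ — not in any rule's target class → [w].
/o/ — between /w/ and /s/; rule 3 does not apply here → [o].
/s/ (between /o/ and /i/) occurs between two vowels → [z] by rule 1.
/i/ — between /s/ and /s/; rule 3 does not apply here → [i].
/s/ (between /i/ and /l/) fails the environment for rule 1, so it stays [s].
/l/ — not in any rule's target class → [l].
/i/ — between /l/ and /b/, before a voiced consonant — surfaces as [iː] (rule 3).
/b/ meets the environment for rule 2 (word-finally) → [p].

[fiʃseːwozisliːp]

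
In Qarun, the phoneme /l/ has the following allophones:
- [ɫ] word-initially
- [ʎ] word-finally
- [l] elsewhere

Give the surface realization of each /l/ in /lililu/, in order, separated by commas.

Occurrence 1 (position 1): word-initially → [ɫ].
Occurrence 2 (position 3): no conditioning environment matches → elsewhere allophone [l].
Occurrence 3 (position 5): no conditioning environment matches → elsewhere allophone [l].

[ɫ], [l], [l]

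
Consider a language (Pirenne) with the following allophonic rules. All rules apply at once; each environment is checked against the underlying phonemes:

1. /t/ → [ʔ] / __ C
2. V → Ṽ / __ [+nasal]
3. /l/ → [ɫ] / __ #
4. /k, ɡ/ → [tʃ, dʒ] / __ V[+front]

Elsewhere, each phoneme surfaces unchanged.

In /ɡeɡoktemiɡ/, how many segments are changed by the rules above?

2

Segments that undergo a rule: /ɡ/ → [dʒ] (rule 4); /e/ → [ẽ] (rule 2).
All other segments surface unchanged.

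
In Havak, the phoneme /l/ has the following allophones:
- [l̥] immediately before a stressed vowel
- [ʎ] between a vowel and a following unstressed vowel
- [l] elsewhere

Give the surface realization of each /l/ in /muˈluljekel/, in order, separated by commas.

[l̥], [l], [l]

Occurrence 1 (position 3): immediately before a stressed vowel → [l̥].
Occurrence 2 (position 5): no conditioning environment matches → elsewhere allophone [l].
Occurrence 3 (position 10): no conditioning environment matches → elsewhere allophone [l].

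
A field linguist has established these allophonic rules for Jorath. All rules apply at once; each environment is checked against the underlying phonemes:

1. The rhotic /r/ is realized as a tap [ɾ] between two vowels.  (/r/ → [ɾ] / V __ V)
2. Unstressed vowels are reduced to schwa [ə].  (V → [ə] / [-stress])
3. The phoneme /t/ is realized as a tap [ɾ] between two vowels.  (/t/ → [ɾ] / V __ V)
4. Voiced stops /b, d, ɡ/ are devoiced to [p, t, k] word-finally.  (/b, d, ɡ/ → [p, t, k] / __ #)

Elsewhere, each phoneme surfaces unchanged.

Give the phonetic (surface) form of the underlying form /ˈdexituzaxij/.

[ˈdexəɾəzəxəj]

/d/ (word-initial) is in the target of rule 4 but the environment (word-finally) is not met → [d].
/e/ — between /d/ and /x/; rule 2 does not apply here → [e].
/x/ — not in any rule's target class → [x].
/i/ meets the environment for rule 2 (in an unstressed syllable) → [ə].
Rule 3 applies to /t/ (between /i/ and /u/: between two vowels) → [ɾ].
/u/ (between /t/ and /z/): in an unstressed syllable, so rule 2 applies → [ə].
/z/ (between /u/ and /a/) is unaffected → [z].
/a/ — between /z/ and /x/, in an unstressed syllable — surfaces as [ə] (rule 2).
/x/ — not in any rule's target class → [x].
/i/ — between /x/ and /j/, in an unstressed syllable — surfaces as [ə] (rule 2).
/j/ stays [j].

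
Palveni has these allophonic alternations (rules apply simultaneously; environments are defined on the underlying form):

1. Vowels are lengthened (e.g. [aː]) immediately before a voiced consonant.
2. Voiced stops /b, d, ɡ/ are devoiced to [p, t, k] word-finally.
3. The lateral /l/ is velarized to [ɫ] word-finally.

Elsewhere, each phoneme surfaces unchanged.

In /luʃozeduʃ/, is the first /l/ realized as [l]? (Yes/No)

/l/ — word-initial; rule 3 does not apply here → [l].
The actual realization is [l], which matches [l].

Yes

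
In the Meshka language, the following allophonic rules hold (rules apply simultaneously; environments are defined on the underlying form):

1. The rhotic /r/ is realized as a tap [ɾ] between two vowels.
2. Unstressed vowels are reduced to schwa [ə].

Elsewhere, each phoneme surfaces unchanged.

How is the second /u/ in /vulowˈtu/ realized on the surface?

/u/ — word-final; rule 2 does not apply here → [u].

[u]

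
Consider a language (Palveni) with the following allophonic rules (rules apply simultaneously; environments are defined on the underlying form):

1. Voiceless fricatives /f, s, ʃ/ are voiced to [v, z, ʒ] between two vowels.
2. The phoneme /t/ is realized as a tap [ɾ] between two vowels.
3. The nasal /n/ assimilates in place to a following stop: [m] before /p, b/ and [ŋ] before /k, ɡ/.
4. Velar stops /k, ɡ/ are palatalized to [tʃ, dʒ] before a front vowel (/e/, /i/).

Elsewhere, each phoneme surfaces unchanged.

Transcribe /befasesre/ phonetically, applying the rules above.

/b/ (word-initial) is unaffected → [b].
/e/ (between /b/ and /f/): no rule targets it → [e].
/f/ — between /e/ and /a/, between two vowels — surfaces as [v] (rule 1).
/a/ stays [a].
/s/ (between /a/ and /e/) occurs between two vowels → [z] by rule 1.
/e/ — not in any rule's target class → [e].
/s/ — between /e/ and /r/; rule 1 does not apply here → [s].
/r/ (between /s/ and /e/) is unaffected → [r].
/e/ (word-final): no rule targets it → [e].

[bevazesre]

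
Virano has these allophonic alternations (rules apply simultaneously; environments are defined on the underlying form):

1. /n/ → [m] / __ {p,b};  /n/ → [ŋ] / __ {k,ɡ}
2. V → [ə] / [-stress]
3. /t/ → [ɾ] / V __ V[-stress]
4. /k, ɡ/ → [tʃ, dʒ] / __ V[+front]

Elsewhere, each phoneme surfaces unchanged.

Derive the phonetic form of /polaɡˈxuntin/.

[pələɡˈxuntən]

/p/ (word-initial): no rule targets it → [p].
/o/ — between /p/ and /l/, in an unstressed syllable — surfaces as [ə] (rule 2).
/l/ stays [l].
Rule 2 applies to /a/ (between /l/ and /ɡ/: in an unstressed syllable) → [ə].
/ɡ/ (between /a/ and /x/) fails the environment for rule 4, so it stays [ɡ].
/x/ stays [x].
/u/ (between /x/ and /n/): rule 2 targets it, but not in an unstressed syllable → unchanged [u].
/n/ — between /u/ and /t/; rule 1 does not apply here → [n].
/t/ — between /n/ and /i/; rule 3 does not apply here → [t].
/i/ — between /t/ and /n/, in an unstressed syllable — surfaces as [ə] (rule 2).
/n/ (word-final) is in the target of rule 1 but the environment (before a labial or velar stop) is not met → [n].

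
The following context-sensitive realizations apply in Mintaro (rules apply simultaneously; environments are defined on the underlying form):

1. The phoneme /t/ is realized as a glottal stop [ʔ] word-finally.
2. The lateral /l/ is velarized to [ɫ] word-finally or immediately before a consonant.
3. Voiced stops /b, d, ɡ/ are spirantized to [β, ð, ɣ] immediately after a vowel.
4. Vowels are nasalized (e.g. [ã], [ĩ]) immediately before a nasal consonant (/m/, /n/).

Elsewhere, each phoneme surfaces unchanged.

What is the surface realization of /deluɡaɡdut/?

[deluɣaɣduʔ]

/d/ — word-initial; rule 3 does not apply here → [d].
/e/ (between /d/ and /l/) fails the environment for rule 4, so it stays [e].
/l/ (between /e/ and /u/) is in the target of rule 2 but the environment (word-finally or immediately before a consonant) is not met → [l].
/u/ (between /l/ and /ɡ/): rule 4 targets it, but not before a nasal consonant → unchanged [u].
/ɡ/ (between /u/ and /a/) occurs immediately after a vowel → [ɣ] by rule 3.
/a/ (between /ɡ/ and /ɡ/): rule 4 targets it, but not before a nasal consonant → unchanged [a].
/ɡ/ (between /a/ and /d/): immediately after a vowel, so rule 3 applies → [ɣ].
/d/ (between /ɡ/ and /u/) fails the environment for rule 3, so it stays [d].
/u/ (between /d/ and /t/): rule 4 targets it, but not before a nasal consonant → unchanged [u].
/t/ (word-final): word-finally, so rule 1 applies → [ʔ].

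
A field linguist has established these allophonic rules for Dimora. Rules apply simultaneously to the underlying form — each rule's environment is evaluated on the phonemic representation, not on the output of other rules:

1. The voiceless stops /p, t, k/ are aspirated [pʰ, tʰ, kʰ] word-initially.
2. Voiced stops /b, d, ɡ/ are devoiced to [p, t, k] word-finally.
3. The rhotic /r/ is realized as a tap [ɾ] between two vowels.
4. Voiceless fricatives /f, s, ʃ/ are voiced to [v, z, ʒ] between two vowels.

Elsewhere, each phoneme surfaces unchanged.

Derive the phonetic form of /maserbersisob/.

/m/ stays [m].
/a/ — not in any rule's target class → [a].
/s/ meets the environment for rule 4 (between two vowels) → [z].
/e/ (between /s/ and /r/): no rule targets it → [e].
/r/ (between /e/ and /b/) is in the target of rule 3 but the environment (between two vowels) is not met → [r].
/b/ — between /r/ and /e/; rule 2 does not apply here → [b].
/e/ (between /b/ and /r/) is unaffected → [e].
/r/ (between /e/ and /s/) fails the environment for rule 3, so it stays [r].
/s/ (between /r/ and /i/) fails the environment for rule 4, so it stays [s].
/i/ stays [i].
Rule 4 applies to /s/ (between /i/ and /o/: between two vowels) → [z].
/o/ (between /s/ and /b/): no rule targets it → [o].
Rule 2 applies to /b/ (word-final: word-finally) → [p].

[mazerbersizop]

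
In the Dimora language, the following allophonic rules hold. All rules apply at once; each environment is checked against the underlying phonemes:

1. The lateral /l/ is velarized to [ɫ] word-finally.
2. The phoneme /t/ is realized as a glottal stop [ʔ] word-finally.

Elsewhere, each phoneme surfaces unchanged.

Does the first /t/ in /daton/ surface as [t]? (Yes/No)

/t/ (between /a/ and /o/) fails the environment for rule 2, so it stays [t].
The actual realization is [t], which matches [t].

Yes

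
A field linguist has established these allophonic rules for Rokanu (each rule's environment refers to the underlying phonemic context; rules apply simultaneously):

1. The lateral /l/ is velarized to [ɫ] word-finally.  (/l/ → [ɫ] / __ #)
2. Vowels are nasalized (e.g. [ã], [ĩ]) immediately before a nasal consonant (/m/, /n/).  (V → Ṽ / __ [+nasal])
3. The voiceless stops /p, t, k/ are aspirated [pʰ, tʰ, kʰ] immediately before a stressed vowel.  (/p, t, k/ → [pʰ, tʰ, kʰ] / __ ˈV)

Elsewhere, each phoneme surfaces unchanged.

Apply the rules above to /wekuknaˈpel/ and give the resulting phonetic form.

/e/ (between /w/ and /k/): rule 2 targets it, but not before a nasal consonant → unchanged [e].
/k/ (between /e/ and /u/) is in the target of rule 3 but the environment (immediately before a stressed vowel) is not met → [k].
/u/ (between /k/ and /k/) fails the environment for rule 2, so it stays [u].
/k/ (between /u/ and /n/) fails the environment for rule 3, so it stays [k].
/a/ (between /n/ and /p/): rule 2 targets it, but not before a nasal consonant → unchanged [a].
/p/ meets the environment for rule 3 (immediately before a stressed vowel) → [pʰ].
/e/ (between /p/ and /l/): rule 2 targets it, but not before a nasal consonant → unchanged [e].
/l/ meets the environment for rule 1 (word-finally) → [ɫ].

[wekuknaˈpʰeɫ]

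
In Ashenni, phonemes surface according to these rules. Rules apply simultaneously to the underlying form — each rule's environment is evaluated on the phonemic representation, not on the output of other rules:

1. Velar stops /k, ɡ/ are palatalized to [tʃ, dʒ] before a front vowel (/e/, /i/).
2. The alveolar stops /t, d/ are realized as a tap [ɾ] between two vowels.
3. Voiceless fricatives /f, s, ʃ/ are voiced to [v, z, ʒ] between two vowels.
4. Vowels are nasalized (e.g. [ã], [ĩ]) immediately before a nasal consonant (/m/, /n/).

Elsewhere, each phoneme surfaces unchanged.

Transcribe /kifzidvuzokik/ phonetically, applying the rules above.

[tʃifzidvuzotʃik]

/k/ (word-initial) occurs before a front vowel → [tʃ] by rule 1.
/i/ — between /k/ and /f/; rule 4 does not apply here → [i].
/f/ — between /i/ and /z/; rule 3 does not apply here → [f].
/z/ (between /f/ and /i/) is unaffected → [z].
/i/ (between /z/ and /d/) fails the environment for rule 4, so it stays [i].
/d/ (between /i/ and /v/) is in the target of rule 2 but the environment (between two vowels) is not met → [d].
/v/ (between /d/ and /u/) is unaffected → [v].
/u/ — between /v/ and /z/; rule 4 does not apply here → [u].
/z/ (between /u/ and /o/) is unaffected → [z].
/o/ (between /z/ and /k/) is in the target of rule 4 but the environment (before a nasal consonant) is not met → [o].
/k/ meets the environment for rule 1 (before a front vowel) → [tʃ].
/i/ (between /k/ and /k/) is in the target of rule 4 but the environment (before a nasal consonant) is not met → [i].
/k/ — word-final; rule 1 does not apply here → [k].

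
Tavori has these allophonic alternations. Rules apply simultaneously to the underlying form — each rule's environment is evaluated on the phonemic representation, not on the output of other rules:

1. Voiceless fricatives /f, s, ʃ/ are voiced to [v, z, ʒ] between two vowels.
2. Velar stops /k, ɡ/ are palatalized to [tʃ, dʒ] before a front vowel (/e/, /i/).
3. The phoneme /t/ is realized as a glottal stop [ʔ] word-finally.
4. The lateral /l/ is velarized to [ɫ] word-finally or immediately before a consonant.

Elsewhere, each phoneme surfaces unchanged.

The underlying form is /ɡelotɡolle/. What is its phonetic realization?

[dʒelotɡoɫle]

/ɡ/ — word-initial, before a front vowel — surfaces as [dʒ] (rule 2).
/l/ (between /e/ and /o/) is in the target of rule 4 but the environment (word-finally or immediately before a consonant) is not met → [l].
/t/ (between /o/ and /ɡ/): rule 3 targets it, but not word-finally → unchanged [t].
/ɡ/ (between /t/ and /o/) is in the target of rule 2 but the environment (before a front vowel) is not met → [ɡ].
Rule 4 applies to /l/ (between /o/ and /l/: word-finally or immediately before a consonant) → [ɫ].
/l/ (between /l/ and /e/) is in the target of rule 4 but the environment (word-finally or immediately before a consonant) is not met → [l].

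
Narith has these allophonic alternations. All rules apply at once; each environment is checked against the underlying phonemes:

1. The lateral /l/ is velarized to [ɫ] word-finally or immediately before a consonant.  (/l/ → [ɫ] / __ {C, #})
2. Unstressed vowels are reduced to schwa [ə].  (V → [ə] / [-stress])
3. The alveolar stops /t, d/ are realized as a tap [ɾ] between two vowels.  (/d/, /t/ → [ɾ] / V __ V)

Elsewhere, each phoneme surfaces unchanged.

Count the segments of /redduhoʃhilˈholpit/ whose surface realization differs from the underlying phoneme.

Segments that undergo a rule: /e/ → [ə] (rule 2); /u/ → [ə] (rule 2); /o/ → [ə] (rule 2); /i/ → [ə] (rule 2); /l/ → [ɫ] (rule 1); /l/ → [ɫ] (rule 1); /i/ → [ə] (rule 2).
All other segments surface unchanged.

7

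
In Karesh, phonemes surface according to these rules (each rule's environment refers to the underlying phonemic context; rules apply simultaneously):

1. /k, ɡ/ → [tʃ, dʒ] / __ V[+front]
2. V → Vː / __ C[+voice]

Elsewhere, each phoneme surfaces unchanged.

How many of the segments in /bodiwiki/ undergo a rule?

Segments that undergo a rule: /o/ → [oː] (rule 2); /i/ → [iː] (rule 2); /k/ → [tʃ] (rule 1).
All other segments surface unchanged.

3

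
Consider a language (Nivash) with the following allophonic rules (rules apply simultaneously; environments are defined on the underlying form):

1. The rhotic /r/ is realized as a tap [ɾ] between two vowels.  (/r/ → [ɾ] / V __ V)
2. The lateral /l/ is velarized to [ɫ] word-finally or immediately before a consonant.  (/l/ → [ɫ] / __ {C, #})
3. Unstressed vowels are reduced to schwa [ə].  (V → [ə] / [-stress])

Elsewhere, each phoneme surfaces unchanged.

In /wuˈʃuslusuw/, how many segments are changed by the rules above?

3

Segments that undergo a rule: /u/ → [ə] (rule 3); /u/ → [ə] (rule 3); /u/ → [ə] (rule 3).
All other segments surface unchanged.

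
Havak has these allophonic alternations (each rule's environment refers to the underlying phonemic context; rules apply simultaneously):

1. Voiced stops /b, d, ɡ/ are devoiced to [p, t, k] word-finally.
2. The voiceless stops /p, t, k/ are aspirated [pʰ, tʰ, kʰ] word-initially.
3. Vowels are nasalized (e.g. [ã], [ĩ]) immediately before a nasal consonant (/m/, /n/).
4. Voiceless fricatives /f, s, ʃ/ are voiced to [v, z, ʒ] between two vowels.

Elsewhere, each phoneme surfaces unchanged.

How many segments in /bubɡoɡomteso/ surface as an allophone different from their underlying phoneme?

Segments that undergo a rule: /o/ → [õ] (rule 3); /s/ → [z] (rule 4).
All other segments surface unchanged.

2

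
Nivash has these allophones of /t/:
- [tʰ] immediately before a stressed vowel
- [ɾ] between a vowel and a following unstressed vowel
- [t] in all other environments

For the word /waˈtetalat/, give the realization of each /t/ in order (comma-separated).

[tʰ], [ɾ], [t]

Occurrence 1 (position 3): immediately before a stressed vowel → [tʰ].
Occurrence 2 (position 5): between a vowel and an unstressed vowel → [ɾ].
Occurrence 3 (position 9): no conditioning environment matches → elsewhere allophone [t].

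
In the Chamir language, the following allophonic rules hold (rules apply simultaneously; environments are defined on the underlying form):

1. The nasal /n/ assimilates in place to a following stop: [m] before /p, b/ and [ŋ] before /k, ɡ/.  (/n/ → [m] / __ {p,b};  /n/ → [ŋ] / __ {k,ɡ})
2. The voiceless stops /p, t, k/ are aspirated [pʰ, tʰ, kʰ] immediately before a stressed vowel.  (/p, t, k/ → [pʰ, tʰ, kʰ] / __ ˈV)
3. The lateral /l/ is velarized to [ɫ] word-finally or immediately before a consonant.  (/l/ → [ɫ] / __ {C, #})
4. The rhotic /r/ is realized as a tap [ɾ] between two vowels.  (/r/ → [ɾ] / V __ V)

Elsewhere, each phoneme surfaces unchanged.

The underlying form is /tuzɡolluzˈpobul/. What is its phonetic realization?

/t/ (word-initial): rule 2 targets it, but not immediately before a stressed vowel → unchanged [t].
/l/ meets the environment for rule 3 (word-finally or immediately before a consonant) → [ɫ].
/l/ (between /l/ and /u/): rule 3 targets it, but not word-finally or immediately before a consonant → unchanged [l].
/p/ — between /z/ and /o/, immediately before a stressed vowel — surfaces as [pʰ] (rule 2).
Rule 3 applies to /l/ (word-final: word-finally or immediately before a consonant) → [ɫ].

[tuzɡoɫluzˈpʰobuɫ]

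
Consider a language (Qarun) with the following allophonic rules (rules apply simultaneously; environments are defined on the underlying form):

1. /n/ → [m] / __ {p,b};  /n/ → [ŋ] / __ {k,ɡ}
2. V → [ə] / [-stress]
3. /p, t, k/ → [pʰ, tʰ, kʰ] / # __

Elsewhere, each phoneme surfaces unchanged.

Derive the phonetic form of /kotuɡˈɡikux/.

/k/ (word-initial) occurs word-initially → [kʰ] by rule 3.
/o/ (between /k/ and /t/) occurs in an unstressed syllable → [ə] by rule 2.
/t/ — between /o/ and /u/; rule 3 does not apply here → [t].
/u/ meets the environment for rule 2 (in an unstressed syllable) → [ə].
/ɡ/ (between /u/ and /ɡ/): no rule targets it → [ɡ].
/ɡ/ (between /ɡ/ and /i/) is unaffected → [ɡ].
/i/ — between /ɡ/ and /k/; rule 2 does not apply here → [i].
/k/ (between /i/ and /u/) fails the environment for rule 3, so it stays [k].
/u/ meets the environment for rule 2 (in an unstressed syllable) → [ə].
/x/ stays [x].

[kʰətəɡˈɡikəx]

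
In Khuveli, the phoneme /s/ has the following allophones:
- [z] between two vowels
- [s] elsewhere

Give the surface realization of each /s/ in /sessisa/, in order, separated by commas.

Occurrence 1 (position 1): no conditioning environment matches → elsewhere allophone [s].
Occurrence 2 (position 3): no conditioning environment matches → elsewhere allophone [s].
Occurrence 3 (position 4): no conditioning environment matches → elsewhere allophone [s].
Occurrence 4 (position 6): between two vowels → [z].

[s], [s], [s], [z]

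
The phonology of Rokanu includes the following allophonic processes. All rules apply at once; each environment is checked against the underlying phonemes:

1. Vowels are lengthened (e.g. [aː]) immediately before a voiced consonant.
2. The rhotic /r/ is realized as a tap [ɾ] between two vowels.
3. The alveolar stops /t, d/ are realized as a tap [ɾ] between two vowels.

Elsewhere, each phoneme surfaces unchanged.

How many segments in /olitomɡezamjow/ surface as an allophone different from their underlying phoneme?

Segments that undergo a rule: /o/ → [oː] (rule 1); /t/ → [ɾ] (rule 3); /o/ → [oː] (rule 1); /e/ → [eː] (rule 1); /a/ → [aː] (rule 1); /o/ → [oː] (rule 1).
All other segments surface unchanged.

6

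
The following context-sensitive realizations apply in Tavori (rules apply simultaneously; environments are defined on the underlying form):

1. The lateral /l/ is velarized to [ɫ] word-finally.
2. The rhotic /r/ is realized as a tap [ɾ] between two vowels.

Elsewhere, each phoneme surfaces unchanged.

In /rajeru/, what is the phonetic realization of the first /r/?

[r]

/r/ (word-initial) is in the target of rule 2 but the environment (between two vowels) is not met → [r].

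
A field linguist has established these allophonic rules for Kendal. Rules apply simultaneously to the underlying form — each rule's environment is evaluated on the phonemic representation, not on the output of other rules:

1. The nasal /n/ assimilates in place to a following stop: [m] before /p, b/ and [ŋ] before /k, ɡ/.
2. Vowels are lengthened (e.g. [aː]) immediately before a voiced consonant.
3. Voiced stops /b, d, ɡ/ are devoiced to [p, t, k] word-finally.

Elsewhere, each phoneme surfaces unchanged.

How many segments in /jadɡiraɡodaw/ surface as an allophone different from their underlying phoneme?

Segments that undergo a rule: /a/ → [aː] (rule 2); /i/ → [iː] (rule 2); /a/ → [aː] (rule 2); /o/ → [oː] (rule 2); /a/ → [aː] (rule 2).
All other segments surface unchanged.

5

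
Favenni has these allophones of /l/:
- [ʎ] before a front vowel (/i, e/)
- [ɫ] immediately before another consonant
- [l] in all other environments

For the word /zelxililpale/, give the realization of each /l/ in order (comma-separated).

[ɫ], [ʎ], [ɫ], [ʎ]

Occurrence 1 (position 3): immediately before another consonant → [ɫ].
Occurrence 2 (position 6): before a front vowel (/i, e/) → [ʎ].
Occurrence 3 (position 8): immediately before another consonant → [ɫ].
Occurrence 4 (position 11): before a front vowel (/i, e/) → [ʎ].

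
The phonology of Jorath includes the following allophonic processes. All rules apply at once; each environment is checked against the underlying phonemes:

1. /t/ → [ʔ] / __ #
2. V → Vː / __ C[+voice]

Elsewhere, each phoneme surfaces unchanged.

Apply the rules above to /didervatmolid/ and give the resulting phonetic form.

/d/ — not in any rule's target class → [d].
/i/ (between /d/ and /d/) occurs before a voiced consonant → [iː] by rule 2.
/d/ (between /i/ and /e/) is unaffected → [d].
Rule 2 applies to /e/ (between /d/ and /r/: before a voiced consonant) → [eː].
/r/ (between /e/ and /v/): no rule targets it → [r].
/v/ — not in any rule's target class → [v].
/a/ (between /v/ and /t/): rule 2 targets it, but not before a voiced consonant → unchanged [a].
/t/ — between /a/ and /m/; rule 1 does not apply here → [t].
/m/ (between /t/ and /o/): no rule targets it → [m].
/o/ — between /m/ and /l/, before a voiced consonant — surfaces as [oː] (rule 2).
/l/ (between /o/ and /i/): no rule targets it → [l].
/i/ — between /l/ and /d/, before a voiced consonant — surfaces as [iː] (rule 2).
/d/ (word-final): no rule targets it → [d].

[diːdeːrvatmoːliːd]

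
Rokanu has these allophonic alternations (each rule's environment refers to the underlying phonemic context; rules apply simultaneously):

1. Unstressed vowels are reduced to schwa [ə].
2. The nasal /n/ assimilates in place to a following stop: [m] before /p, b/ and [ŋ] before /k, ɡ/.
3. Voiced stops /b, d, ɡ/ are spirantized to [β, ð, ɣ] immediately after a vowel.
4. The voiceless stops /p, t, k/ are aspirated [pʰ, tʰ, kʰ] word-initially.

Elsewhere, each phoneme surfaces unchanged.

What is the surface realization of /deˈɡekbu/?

/d/ (word-initial) is in the target of rule 3 but the environment (immediately after a vowel) is not met → [d].
/e/ (between /d/ and /ɡ/): in an unstressed syllable, so rule 1 applies → [ə].
Rule 3 applies to /ɡ/ (between /e/ and /e/: immediately after a vowel) → [ɣ].
/e/ (between /ɡ/ and /k/) fails the environment for rule 1, so it stays [e].
/k/ (between /e/ and /b/) fails the environment for rule 4, so it stays [k].
/b/ — between /k/ and /u/; rule 3 does not apply here → [b].
Rule 1 applies to /u/ (word-final: in an unstressed syllable) → [ə].

[dəˈɣekbə]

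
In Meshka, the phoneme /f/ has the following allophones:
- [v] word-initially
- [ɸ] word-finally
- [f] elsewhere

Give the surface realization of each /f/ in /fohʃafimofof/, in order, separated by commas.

Occurrence 1 (position 1): word-initially → [v].
Occurrence 2 (position 6): no conditioning environment matches → elsewhere allophone [f].
Occurrence 3 (position 10): no conditioning environment matches → elsewhere allophone [f].
Occurrence 4 (position 12): word-finally → [ɸ].

[v], [f], [f], [ɸ]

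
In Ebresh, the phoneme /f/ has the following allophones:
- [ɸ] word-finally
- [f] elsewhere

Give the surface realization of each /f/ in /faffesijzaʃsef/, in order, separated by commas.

[f], [f], [f], [ɸ]

Occurrence 1 (position 1): no conditioning environment matches → elsewhere allophone [f].
Occurrence 2 (position 3): no conditioning environment matches → elsewhere allophone [f].
Occurrence 3 (position 4): no conditioning environment matches → elsewhere allophone [f].
Occurrence 4 (position 14): word-finally → [ɸ].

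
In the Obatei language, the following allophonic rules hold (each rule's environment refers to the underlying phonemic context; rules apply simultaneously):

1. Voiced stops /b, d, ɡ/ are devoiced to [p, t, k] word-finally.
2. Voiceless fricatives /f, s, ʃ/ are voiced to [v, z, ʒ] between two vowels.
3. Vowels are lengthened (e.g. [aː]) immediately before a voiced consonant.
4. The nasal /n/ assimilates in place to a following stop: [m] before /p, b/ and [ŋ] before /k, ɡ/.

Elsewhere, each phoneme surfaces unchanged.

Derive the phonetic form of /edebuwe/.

/e/ (word-initial) occurs before a voiced consonant → [eː] by rule 3.
/d/ (between /e/ and /e/): rule 1 targets it, but not word-finally → unchanged [d].
Rule 3 applies to /e/ (between /d/ and /b/: before a voiced consonant) → [eː].
/b/ (between /e/ and /u/) fails the environment for rule 1, so it stays [b].
/u/ (between /b/ and /w/) occurs before a voiced consonant → [uː] by rule 3.
/w/ — not in any rule's target class → [w].
/e/ — word-final; rule 3 does not apply here → [e].

[eːdeːbuːwe]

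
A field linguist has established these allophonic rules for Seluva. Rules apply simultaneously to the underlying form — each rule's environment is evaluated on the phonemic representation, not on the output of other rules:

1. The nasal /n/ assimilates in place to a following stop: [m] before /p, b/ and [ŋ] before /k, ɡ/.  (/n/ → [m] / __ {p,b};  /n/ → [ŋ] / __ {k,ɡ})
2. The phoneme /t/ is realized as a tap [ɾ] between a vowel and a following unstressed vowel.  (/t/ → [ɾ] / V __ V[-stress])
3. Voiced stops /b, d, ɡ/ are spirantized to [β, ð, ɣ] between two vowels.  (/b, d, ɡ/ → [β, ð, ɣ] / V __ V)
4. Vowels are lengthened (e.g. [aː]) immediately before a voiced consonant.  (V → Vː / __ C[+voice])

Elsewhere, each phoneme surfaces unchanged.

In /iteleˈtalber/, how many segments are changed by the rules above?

Segments that undergo a rule: /t/ → [ɾ] (rule 2); /e/ → [eː] (rule 4); /a/ → [aː] (rule 4); /e/ → [eː] (rule 4).
All other segments surface unchanged.

4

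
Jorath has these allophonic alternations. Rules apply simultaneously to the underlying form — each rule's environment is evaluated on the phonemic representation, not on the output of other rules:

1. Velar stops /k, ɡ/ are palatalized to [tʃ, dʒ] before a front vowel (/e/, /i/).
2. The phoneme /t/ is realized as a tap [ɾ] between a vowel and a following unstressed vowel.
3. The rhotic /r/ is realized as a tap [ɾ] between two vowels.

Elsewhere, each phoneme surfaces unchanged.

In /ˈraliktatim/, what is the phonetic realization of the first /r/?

/r/ — word-initial; rule 3 does not apply here → [r].

[r]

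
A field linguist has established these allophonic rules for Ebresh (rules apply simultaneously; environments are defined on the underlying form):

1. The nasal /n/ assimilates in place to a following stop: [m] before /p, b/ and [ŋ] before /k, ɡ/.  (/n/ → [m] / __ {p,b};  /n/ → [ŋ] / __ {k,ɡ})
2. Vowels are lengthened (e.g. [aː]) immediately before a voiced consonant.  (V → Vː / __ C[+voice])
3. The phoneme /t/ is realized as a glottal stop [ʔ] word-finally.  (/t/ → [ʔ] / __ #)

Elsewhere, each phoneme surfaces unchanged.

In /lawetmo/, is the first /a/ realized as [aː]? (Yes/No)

Yes

/a/ (between /l/ and /w/) occurs before a voiced consonant → [aː] by rule 2.
The actual realization is [aː], which matches [aː].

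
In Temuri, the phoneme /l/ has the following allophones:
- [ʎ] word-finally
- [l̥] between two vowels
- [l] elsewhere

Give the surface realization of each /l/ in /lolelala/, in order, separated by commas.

Occurrence 1 (position 1): no conditioning environment matches → elsewhere allophone [l].
Occurrence 2 (position 3): between two vowels → [l̥].
Occurrence 3 (position 5): between two vowels → [l̥].
Occurrence 4 (position 7): between two vowels → [l̥].

[l], [l̥], [l̥], [l̥]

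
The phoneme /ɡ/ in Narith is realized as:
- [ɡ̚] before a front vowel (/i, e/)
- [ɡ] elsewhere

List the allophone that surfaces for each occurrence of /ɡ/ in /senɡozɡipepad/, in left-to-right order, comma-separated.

Occurrence 1 (position 4): no conditioning environment matches → elsewhere allophone [ɡ].
Occurrence 2 (position 7): before a front vowel (/i, e/) → [ɡ̚].

[ɡ], [ɡ̚]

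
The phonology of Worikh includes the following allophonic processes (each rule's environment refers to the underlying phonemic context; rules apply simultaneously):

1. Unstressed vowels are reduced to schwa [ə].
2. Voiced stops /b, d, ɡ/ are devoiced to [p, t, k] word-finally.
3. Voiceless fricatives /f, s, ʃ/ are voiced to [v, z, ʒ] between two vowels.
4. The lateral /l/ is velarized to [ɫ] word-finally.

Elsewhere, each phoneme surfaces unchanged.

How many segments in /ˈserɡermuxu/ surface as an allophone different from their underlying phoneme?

3

Segments that undergo a rule: /e/ → [ə] (rule 1); /u/ → [ə] (rule 1); /u/ → [ə] (rule 1).
All other segments surface unchanged.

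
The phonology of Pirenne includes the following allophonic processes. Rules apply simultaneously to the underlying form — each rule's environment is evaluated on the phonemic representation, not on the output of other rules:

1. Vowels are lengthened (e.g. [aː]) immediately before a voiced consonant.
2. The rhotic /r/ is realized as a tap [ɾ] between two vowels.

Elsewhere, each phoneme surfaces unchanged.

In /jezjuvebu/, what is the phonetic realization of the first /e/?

[eː]

/e/ (between /j/ and /z/) occurs before a voiced consonant → [eː] by rule 1.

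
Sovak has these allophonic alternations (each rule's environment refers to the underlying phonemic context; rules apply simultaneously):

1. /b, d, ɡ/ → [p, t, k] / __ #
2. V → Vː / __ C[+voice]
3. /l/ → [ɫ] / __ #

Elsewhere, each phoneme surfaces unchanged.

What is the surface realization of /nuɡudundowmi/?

/u/ — between /n/ and /ɡ/, before a voiced consonant — surfaces as [uː] (rule 2).
/ɡ/ — between /u/ and /u/; rule 1 does not apply here → [ɡ].
/u/ (between /ɡ/ and /d/) occurs before a voiced consonant → [uː] by rule 2.
/d/ (between /u/ and /u/) is in the target of rule 1 but the environment (word-finally) is not met → [d].
/u/ (between /d/ and /n/) occurs before a voiced consonant → [uː] by rule 2.
/d/ — between /n/ and /o/; rule 1 does not apply here → [d].
Rule 2 applies to /o/ (between /d/ and /w/: before a voiced consonant) → [oː].
/i/ (word-final) fails the environment for rule 2, so it stays [i].

[nuːɡuːduːndoːwmi]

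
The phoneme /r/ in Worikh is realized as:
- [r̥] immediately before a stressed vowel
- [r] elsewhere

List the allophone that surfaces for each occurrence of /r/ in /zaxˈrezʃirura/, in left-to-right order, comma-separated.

[r̥], [r], [r]

Occurrence 1 (position 4): immediately before a stressed vowel → [r̥].
Occurrence 2 (position 9): no conditioning environment matches → elsewhere allophone [r].
Occurrence 3 (position 11): no conditioning environment matches → elsewhere allophone [r].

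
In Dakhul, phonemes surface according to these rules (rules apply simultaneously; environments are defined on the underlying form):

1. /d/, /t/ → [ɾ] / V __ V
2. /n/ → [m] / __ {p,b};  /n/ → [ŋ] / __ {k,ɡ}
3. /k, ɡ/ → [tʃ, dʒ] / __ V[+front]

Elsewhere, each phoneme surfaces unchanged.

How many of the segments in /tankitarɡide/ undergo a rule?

5

Segments that undergo a rule: /n/ → [ŋ] (rule 2); /k/ → [tʃ] (rule 3); /t/ → [ɾ] (rule 1); /ɡ/ → [dʒ] (rule 3); /d/ → [ɾ] (rule 1).
All other segments surface unchanged.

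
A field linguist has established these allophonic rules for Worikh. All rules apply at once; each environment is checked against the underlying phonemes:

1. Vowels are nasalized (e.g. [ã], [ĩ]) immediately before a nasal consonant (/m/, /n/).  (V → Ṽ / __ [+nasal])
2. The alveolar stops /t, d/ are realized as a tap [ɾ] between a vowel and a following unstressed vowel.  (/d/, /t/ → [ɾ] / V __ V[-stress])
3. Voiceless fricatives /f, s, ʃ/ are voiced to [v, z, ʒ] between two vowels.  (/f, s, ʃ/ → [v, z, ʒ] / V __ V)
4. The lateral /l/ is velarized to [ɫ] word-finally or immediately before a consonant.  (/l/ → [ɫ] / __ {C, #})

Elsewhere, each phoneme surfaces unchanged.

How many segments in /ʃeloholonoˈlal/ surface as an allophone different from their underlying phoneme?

2

Segments that undergo a rule: /o/ → [õ] (rule 1); /l/ → [ɫ] (rule 4).
All other segments surface unchanged.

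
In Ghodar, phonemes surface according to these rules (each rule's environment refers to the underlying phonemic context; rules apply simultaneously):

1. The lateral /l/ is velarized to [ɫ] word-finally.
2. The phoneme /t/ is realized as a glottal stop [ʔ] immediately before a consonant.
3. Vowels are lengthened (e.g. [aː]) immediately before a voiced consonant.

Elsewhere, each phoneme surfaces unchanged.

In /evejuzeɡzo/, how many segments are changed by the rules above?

4

Segments that undergo a rule: /e/ → [eː] (rule 3); /e/ → [eː] (rule 3); /u/ → [uː] (rule 3); /e/ → [eː] (rule 3).
All other segments surface unchanged.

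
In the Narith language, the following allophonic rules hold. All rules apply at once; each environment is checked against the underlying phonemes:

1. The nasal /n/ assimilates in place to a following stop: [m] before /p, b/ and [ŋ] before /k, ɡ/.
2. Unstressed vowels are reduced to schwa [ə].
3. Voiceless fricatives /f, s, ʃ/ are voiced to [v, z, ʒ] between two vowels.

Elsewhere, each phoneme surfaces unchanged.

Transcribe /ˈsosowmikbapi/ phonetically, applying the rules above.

[ˈsozəwməkbəpə]

/s/ — word-initial; rule 3 does not apply here → [s].
/o/ — between /s/ and /s/; rule 2 does not apply here → [o].
/s/ (between /o/ and /o/) occurs between two vowels → [z] by rule 3.
/o/ (between /s/ and /w/): in an unstressed syllable, so rule 2 applies → [ə].
/w/ stays [w].
/m/ (between /w/ and /i/) is unaffected → [m].
/i/ — between /m/ and /k/, in an unstressed syllable — surfaces as [ə] (rule 2).
/k/ (between /i/ and /b/) is unaffected → [k].
/b/ stays [b].
Rule 2 applies to /a/ (between /b/ and /p/: in an unstressed syllable) → [ə].
/p/ — not in any rule's target class → [p].
Rule 2 applies to /i/ (word-final: in an unstressed syllable) → [ə].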